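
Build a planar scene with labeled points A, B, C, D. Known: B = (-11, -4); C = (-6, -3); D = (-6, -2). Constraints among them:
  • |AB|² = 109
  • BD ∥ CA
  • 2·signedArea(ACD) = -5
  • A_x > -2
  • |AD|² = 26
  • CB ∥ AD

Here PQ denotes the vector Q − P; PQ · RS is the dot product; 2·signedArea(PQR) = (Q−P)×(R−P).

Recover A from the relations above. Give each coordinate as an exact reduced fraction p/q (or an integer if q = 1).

1. A_x = -1  [CB ∥ AD ∩ BD ∥ CA]
2. A_y = -1  [CB ∥ AD ∩ BD ∥ CA]
   → A = (-1, -1)

A = (-1, -1)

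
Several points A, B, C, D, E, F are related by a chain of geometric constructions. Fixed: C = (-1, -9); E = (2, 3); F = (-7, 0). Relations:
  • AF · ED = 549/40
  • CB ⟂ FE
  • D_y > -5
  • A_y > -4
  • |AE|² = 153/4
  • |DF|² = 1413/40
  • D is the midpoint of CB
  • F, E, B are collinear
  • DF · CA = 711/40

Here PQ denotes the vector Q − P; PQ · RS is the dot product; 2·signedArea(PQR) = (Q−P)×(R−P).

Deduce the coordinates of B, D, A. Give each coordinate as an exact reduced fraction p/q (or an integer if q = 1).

1. B_x = -43/10  [F, E, B are collinear ∩ CB ⟂ FE]
2. B_y = 9/10  [F, E, B are collinear ∩ CB ⟂ FE]
   → B = (-43/10, 9/10)
3. D_x = -53/20  [D is the midpoint of CB]
4. D_y = -81/20  [D is the midpoint of CB]
   → D = (-53/20, -81/20)
5. A_x = 1/2  [AF · ED = 549/40 ∩ DF · CA = 711/40]
6. A_y = -3  [AF · ED = 549/40 ∩ DF · CA = 711/40]
   → A = (1/2, -3)

A = (1/2, -3)
B = (-43/10, 9/10)
D = (-53/20, -81/20)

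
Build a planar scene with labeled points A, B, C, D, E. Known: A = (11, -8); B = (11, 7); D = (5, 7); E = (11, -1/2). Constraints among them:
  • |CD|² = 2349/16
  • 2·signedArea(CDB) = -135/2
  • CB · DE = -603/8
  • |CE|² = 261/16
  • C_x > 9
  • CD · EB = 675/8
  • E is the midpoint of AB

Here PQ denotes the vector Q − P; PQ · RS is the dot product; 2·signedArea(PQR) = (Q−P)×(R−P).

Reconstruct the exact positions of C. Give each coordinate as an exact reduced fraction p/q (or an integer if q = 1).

C = (19/2, -17/4)

1. C_x = 19/2  [2·signedArea(CDB) = -135/2 ∩ CB · DE = -603/8]
2. C_y = -17/4  [2·signedArea(CDB) = -135/2 ∩ CB · DE = -603/8]
   → C = (19/2, -17/4)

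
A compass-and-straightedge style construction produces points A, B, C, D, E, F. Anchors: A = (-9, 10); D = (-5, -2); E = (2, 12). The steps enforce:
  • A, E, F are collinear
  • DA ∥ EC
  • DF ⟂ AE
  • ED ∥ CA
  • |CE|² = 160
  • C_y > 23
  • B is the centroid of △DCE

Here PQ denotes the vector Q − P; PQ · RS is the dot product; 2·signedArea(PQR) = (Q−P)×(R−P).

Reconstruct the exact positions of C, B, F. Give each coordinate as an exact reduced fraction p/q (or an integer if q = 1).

1. C_x = -2  [ED ∥ CA ∩ DA ∥ EC]
2. C_y = 24  [ED ∥ CA ∩ DA ∥ EC]
   → C = (-2, 24)
3. B_x = -5/3  [B is the centroid of △DCE]
4. B_y = 34/3  [B is the centroid of △DCE]
   → B = (-5/3, 34/3)
5. F_x = -181/25  [A, E, F are collinear ∩ DF ⟂ AE]
6. F_y = 258/25  [A, E, F are collinear ∩ DF ⟂ AE]
   → F = (-181/25, 258/25)

B = (-5/3, 34/3)
C = (-2, 24)
F = (-181/25, 258/25)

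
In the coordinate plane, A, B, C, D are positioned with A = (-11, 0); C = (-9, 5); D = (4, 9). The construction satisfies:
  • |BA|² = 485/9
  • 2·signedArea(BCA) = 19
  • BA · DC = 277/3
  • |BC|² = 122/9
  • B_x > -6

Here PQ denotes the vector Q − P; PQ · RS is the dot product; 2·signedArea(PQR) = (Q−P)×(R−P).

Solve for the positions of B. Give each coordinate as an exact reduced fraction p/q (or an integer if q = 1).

1. B_x = -16/3  [2·signedArea(BCA) = 19 ∩ BA · DC = 277/3]
2. B_y = 14/3  [2·signedArea(BCA) = 19 ∩ BA · DC = 277/3]
   → B = (-16/3, 14/3)

B = (-16/3, 14/3)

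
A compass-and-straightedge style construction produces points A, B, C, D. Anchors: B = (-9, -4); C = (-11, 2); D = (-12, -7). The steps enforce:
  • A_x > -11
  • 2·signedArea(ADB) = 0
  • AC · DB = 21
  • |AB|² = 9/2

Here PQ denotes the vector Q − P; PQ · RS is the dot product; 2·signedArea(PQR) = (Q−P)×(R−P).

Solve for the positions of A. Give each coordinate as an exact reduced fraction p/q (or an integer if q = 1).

A = (-21/2, -11/2)

1. A_x = -21/2  [2·signedArea(ADB) = 0 ∩ AC · DB = 21]
2. A_y = -11/2  [2·signedArea(ADB) = 0 ∩ AC · DB = 21]
   → A = (-21/2, -11/2)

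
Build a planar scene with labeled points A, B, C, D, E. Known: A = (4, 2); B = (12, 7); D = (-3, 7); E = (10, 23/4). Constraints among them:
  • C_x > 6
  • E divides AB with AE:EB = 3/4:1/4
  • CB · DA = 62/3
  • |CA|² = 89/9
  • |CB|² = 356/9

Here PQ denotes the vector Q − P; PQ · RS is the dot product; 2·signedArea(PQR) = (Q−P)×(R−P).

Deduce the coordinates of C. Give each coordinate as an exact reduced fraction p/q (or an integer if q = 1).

C = (20/3, 11/3)

1. C_x = 20/3  [line -7·x + 5·y + 85/3 = 0 ∩ |CA|² = 89/9]
2. C_y = 11/3  [line -7·x + 5·y + 85/3 = 0 ∩ |CA|² = 89/9]
   → C = (20/3, 11/3)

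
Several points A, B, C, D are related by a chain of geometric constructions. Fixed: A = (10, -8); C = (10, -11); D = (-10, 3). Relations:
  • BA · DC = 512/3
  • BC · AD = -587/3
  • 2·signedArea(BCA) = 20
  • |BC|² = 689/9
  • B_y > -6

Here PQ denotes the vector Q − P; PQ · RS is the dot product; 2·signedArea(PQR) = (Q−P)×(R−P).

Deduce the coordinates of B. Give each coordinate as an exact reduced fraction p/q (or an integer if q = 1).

1. B_x = 10/3  [BA · DC = 512/3 ∩ BC · AD = -587/3]
2. B_y = -16/3  [BA · DC = 512/3 ∩ BC · AD = -587/3]
   → B = (10/3, -16/3)

B = (10/3, -16/3)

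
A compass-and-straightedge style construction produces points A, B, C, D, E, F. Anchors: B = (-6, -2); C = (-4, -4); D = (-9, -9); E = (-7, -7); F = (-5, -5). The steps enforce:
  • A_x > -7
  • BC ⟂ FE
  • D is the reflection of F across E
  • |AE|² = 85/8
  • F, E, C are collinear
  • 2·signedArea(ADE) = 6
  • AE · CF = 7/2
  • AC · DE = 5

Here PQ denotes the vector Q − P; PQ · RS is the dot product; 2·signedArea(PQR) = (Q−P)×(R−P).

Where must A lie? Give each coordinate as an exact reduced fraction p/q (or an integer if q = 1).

1. A_x = -27/4  [AC · DE = 5 ∩ 2·signedArea(ADE) = 6]
2. A_y = -15/4  [AC · DE = 5 ∩ 2·signedArea(ADE) = 6]
   → A = (-27/4, -15/4)

A = (-27/4, -15/4)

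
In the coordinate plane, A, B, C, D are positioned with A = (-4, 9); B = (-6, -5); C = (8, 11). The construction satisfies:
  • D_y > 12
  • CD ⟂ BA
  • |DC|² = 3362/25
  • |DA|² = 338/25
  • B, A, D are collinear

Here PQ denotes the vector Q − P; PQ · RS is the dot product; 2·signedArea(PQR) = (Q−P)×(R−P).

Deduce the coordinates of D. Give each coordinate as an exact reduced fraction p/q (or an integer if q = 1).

D = (-87/25, 316/25)

1. D_x = -87/25  [B, A, D are collinear ∩ CD ⟂ BA]
2. D_y = 316/25  [B, A, D are collinear ∩ CD ⟂ BA]
   → D = (-87/25, 316/25)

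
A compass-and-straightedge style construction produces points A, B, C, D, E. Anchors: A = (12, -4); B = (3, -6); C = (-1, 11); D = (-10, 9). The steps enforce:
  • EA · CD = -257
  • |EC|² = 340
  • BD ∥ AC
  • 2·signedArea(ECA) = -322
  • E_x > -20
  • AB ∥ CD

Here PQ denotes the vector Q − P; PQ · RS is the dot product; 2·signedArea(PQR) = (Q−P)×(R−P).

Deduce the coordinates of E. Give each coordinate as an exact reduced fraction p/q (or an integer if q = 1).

E = (-19, 7)

1. E_x = -19  [EA · CD = -257 ∩ 2·signedArea(ECA) = -322]
2. E_y = 7  [EA · CD = -257 ∩ 2·signedArea(ECA) = -322]
   → E = (-19, 7)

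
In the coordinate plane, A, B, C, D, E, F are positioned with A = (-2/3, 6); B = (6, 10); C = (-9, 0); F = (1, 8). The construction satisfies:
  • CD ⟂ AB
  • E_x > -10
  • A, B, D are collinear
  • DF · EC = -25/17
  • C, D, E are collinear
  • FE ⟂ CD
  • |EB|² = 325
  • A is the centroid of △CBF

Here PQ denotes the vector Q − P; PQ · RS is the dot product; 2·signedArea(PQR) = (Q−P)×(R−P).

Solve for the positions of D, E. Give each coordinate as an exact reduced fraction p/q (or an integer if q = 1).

1. D_x = -321/34  [A, B, D are collinear ∩ CD ⟂ AB]
2. D_y = 25/34  [A, B, D are collinear ∩ CD ⟂ AB]
   → D = (-321/34, 25/34)
3. E_x = -168/17  [C, D, E are collinear ∩ FE ⟂ CD]
4. E_y = 25/17  [C, D, E are collinear ∩ FE ⟂ CD]
   → E = (-168/17, 25/17)

D = (-321/34, 25/34)
E = (-168/17, 25/17)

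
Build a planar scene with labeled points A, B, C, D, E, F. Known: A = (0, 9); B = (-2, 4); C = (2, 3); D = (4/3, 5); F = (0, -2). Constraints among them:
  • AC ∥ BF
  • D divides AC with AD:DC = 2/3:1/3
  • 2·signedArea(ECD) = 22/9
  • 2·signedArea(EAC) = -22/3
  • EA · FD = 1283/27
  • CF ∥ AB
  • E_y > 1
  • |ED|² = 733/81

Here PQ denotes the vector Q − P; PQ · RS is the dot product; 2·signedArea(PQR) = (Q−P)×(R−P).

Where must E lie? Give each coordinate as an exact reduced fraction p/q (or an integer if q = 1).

E = (10/9, 2)

1. E_x = 10/9  [2·signedArea(EAC) = -22/3 ∩ EA · FD = 1283/27]
2. E_y = 2  [2·signedArea(EAC) = -22/3 ∩ EA · FD = 1283/27]
   → E = (10/9, 2)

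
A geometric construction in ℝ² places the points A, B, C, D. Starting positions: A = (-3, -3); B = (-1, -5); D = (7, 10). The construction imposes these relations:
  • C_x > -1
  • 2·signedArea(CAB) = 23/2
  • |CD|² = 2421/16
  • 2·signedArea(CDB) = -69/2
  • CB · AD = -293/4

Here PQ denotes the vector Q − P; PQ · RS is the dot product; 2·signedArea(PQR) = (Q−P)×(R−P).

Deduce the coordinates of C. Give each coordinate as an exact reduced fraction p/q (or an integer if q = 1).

C = (-1/2, 1/4)

1. C_x = -1/2  [CB · AD = -293/4 ∩ 2·signedArea(CAB) = 23/2]
2. C_y = 1/4  [CB · AD = -293/4 ∩ 2·signedArea(CAB) = 23/2]
   → C = (-1/2, 1/4)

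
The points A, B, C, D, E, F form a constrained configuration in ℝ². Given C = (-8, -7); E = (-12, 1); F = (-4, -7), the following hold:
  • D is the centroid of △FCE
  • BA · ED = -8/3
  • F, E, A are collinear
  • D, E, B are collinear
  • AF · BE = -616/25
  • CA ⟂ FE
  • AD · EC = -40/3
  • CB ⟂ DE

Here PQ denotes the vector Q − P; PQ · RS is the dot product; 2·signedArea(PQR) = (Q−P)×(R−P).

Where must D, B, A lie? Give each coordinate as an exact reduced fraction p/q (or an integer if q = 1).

A = (-6, -5)
B = (-168/25, -151/25)
D = (-8, -13/3)

1. D_x = -8  [D is the centroid of △FCE]
2. D_y = -13/3  [D is the centroid of △FCE]
   → D = (-8, -13/3)
3. B_x = -168/25  [D, E, B are collinear ∩ CB ⟂ DE]
4. B_y = -151/25  [D, E, B are collinear ∩ CB ⟂ DE]
   → B = (-168/25, -151/25)
5. A_x = -6  [F, E, A are collinear ∩ CA ⟂ FE]
6. A_y = -5  [F, E, A are collinear ∩ CA ⟂ FE]
   → A = (-6, -5)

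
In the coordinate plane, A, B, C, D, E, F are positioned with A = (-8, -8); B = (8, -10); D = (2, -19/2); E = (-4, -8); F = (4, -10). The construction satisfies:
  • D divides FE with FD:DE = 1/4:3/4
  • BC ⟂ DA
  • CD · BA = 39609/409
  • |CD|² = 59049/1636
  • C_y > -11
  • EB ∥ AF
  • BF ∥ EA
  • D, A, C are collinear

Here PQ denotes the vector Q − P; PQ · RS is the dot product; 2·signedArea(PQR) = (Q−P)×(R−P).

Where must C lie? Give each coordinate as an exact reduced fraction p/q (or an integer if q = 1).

1. C_x = 3248/409  [D, A, C are collinear ∩ BC ⟂ DA]
2. C_y = -4250/409  [D, A, C are collinear ∩ BC ⟂ DA]
   → C = (3248/409, -4250/409)

C = (3248/409, -4250/409)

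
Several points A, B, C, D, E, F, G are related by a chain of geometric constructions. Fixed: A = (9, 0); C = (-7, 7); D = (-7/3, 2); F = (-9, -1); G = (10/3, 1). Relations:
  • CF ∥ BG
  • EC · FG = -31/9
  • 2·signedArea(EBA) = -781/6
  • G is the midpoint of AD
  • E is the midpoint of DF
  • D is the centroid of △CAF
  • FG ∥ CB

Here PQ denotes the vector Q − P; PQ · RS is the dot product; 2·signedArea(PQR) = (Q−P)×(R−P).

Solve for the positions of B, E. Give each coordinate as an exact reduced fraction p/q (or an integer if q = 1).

B = (16/3, 9)
E = (-17/3, 1/2)

1. B_x = 16/3  [CF ∥ BG ∩ FG ∥ CB]
2. B_y = 9  [CF ∥ BG ∩ FG ∥ CB]
   → B = (16/3, 9)
3. E_x = -17/3  [E is the midpoint of DF]
4. E_y = 1/2  [E is the midpoint of DF]
   → E = (-17/3, 1/2)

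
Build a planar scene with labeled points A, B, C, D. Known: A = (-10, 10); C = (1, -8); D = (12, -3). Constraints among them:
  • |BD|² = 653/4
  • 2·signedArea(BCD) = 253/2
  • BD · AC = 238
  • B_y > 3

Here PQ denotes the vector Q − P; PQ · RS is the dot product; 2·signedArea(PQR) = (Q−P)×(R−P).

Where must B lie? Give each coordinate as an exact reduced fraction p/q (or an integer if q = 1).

B = (1, 7/2)

1. B_x = 1  [BD · AC = 238 ∩ 2·signedArea(BCD) = 253/2]
2. B_y = 7/2  [BD · AC = 238 ∩ 2·signedArea(BCD) = 253/2]
   → B = (1, 7/2)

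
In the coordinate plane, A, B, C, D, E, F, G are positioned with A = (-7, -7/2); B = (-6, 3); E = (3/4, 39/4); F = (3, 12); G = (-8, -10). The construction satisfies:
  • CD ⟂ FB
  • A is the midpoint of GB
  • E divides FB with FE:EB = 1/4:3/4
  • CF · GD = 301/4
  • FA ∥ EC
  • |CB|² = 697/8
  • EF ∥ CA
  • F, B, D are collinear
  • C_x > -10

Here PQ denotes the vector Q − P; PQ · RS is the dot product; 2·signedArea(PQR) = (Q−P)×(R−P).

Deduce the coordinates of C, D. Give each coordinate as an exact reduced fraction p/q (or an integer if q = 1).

C = (-37/4, -23/4)
D = (-12, -3)

1. C_x = -37/4  [EF ∥ CA ∩ FA ∥ EC]
2. C_y = -23/4  [EF ∥ CA ∩ FA ∥ EC]
   → C = (-37/4, -23/4)
3. D_x = -12  [F, B, D are collinear ∩ CD ⟂ FB]
4. D_y = -3  [F, B, D are collinear ∩ CD ⟂ FB]
   → D = (-12, -3)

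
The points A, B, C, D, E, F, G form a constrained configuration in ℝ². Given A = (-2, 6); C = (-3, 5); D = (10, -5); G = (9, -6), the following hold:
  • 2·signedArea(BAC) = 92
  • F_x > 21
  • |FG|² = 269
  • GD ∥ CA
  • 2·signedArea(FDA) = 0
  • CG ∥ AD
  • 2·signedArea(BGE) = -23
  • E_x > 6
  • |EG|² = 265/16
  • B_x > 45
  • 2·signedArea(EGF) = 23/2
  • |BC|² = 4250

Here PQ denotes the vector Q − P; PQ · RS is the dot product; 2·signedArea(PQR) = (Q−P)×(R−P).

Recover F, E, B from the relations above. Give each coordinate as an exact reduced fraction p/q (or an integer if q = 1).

1. F_x = 22  [line -11·x + -12·y + 50 = 0 ∩ |FG|² = 269]
2. F_y = -16  [line -11·x + -12·y + 50 = 0 ∩ |FG|² = 269]
   → F = (22, -16)
3. B_x = 46  [line 1·x + -1·y + -84 = 0 ∩ |BC|² = 4250]
4. B_y = -38  [line 1·x + -1·y + -84 = 0 ∩ |BC|² = 4250]
   → B = (46, -38)
5. E_x = 25/4  [2·signedArea(EGF) = 23/2 ∩ 2·signedArea(BGE) = -23]
6. E_y = -3  [2·signedArea(EGF) = 23/2 ∩ 2·signedArea(BGE) = -23]
   → E = (25/4, -3)

B = (46, -38)
E = (25/4, -3)
F = (22, -16)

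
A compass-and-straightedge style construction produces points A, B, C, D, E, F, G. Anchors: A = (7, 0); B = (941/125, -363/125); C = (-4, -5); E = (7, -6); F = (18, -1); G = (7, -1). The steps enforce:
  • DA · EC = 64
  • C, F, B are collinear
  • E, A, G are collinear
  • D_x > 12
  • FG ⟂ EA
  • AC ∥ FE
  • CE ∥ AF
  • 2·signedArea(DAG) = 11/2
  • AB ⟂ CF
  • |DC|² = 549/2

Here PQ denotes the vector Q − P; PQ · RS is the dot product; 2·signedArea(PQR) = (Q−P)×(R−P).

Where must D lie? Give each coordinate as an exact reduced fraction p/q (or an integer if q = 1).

D = (25/2, -7/2)

1. D_x = 25/2  [DA · EC = 64 ∩ 2·signedArea(DAG) = 11/2]
2. D_y = -7/2  [DA · EC = 64 ∩ 2·signedArea(DAG) = 11/2]
   → D = (25/2, -7/2)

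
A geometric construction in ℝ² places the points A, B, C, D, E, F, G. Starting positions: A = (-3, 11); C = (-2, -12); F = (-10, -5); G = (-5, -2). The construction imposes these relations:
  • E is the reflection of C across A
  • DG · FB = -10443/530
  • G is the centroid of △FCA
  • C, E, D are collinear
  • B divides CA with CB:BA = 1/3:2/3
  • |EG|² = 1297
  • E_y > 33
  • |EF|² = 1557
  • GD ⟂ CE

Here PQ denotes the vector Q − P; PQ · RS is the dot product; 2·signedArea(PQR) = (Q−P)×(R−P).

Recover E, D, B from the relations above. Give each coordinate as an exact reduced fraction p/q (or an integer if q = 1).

1. E_x = -4  [E is the reflection of C across A]
2. E_y = 34  [E is the reflection of C across A]
   → E = (-4, 34)
3. D_x = -1293/530  [C, E, D are collinear ∩ GD ⟂ CE]
4. D_y = -1001/530  [C, E, D are collinear ∩ GD ⟂ CE]
   → D = (-1293/530, -1001/530)
5. B_x = -7/3  [B divides CA with CB:BA = 1/3:2/3]
6. B_y = -13/3  [B divides CA with CB:BA = 1/3:2/3]
   → B = (-7/3, -13/3)

B = (-7/3, -13/3)
D = (-1293/530, -1001/530)
E = (-4, 34)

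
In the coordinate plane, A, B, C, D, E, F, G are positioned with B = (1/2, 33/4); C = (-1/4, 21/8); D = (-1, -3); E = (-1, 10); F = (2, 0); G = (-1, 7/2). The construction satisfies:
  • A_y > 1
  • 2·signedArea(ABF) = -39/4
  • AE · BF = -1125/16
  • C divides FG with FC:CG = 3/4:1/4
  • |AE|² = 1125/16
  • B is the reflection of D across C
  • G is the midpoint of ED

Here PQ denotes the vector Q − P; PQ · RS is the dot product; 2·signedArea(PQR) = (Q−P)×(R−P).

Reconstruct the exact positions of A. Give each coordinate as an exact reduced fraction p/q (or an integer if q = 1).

1. A_x = 1/2  [2·signedArea(ABF) = -39/4 ∩ AE · BF = -1125/16]
2. A_y = 7/4  [2·signedArea(ABF) = -39/4 ∩ AE · BF = -1125/16]
   → A = (1/2, 7/4)

A = (1/2, 7/4)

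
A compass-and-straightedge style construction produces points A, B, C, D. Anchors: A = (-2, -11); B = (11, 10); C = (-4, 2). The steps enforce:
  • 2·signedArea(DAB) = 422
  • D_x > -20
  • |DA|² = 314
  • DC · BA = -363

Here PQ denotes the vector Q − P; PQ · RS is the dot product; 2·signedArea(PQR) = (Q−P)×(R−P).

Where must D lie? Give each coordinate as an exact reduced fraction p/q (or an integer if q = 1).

D = (-19, -6)

1. D_x = -19  [2·signedArea(DAB) = 422 ∩ DC · BA = -363]
2. D_y = -6  [2·signedArea(DAB) = 422 ∩ DC · BA = -363]
   → D = (-19, -6)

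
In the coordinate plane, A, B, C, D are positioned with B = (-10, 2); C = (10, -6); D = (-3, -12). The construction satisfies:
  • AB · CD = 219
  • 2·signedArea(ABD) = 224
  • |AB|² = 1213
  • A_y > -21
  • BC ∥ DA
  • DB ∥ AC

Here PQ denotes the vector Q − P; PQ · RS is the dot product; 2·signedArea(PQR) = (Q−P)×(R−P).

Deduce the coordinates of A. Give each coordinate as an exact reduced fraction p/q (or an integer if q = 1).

A = (17, -20)

1. A_x = 17  [DB ∥ AC ∩ BC ∥ DA]
2. A_y = -20  [DB ∥ AC ∩ BC ∥ DA]
   → A = (17, -20)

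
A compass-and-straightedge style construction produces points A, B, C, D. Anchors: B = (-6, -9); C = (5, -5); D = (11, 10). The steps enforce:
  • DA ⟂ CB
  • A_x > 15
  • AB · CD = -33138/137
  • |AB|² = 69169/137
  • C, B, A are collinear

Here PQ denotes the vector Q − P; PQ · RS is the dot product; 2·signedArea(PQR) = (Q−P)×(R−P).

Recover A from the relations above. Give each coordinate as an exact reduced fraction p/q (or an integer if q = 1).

1. A_x = 2071/137  [C, B, A are collinear ∩ DA ⟂ CB]
2. A_y = -181/137  [C, B, A are collinear ∩ DA ⟂ CB]
   → A = (2071/137, -181/137)

A = (2071/137, -181/137)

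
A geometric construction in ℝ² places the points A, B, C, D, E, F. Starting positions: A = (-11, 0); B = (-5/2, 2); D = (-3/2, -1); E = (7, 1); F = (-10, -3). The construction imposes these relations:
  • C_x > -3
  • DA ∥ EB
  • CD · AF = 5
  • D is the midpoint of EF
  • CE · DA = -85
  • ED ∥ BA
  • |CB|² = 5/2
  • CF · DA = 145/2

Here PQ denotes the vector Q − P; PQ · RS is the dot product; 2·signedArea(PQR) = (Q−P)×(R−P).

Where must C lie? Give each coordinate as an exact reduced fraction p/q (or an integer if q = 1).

1. C_x = -2  [CD · AF = 5 ∩ CE · DA = -85]
2. C_y = 1/2  [CD · AF = 5 ∩ CE · DA = -85]
   → C = (-2, 1/2)

C = (-2, 1/2)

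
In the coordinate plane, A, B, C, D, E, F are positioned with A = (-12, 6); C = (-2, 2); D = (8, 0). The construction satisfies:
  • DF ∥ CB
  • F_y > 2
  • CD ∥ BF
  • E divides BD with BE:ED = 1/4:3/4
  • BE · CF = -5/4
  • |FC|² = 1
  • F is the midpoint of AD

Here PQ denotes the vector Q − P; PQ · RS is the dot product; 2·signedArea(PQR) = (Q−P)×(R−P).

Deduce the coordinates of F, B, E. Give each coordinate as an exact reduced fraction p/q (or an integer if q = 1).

1. F_x = -2  [F is the midpoint of AD]
2. F_y = 3  [F is the midpoint of AD]
   → F = (-2, 3)
3. B_x = -12  [CD ∥ BF ∩ DF ∥ CB]
4. B_y = 5  [CD ∥ BF ∩ DF ∥ CB]
   → B = (-12, 5)
5. E_x = -7  [E divides BD with BE:ED = 1/4:3/4]
6. E_y = 15/4  [E divides BD with BE:ED = 1/4:3/4]
   → E = (-7, 15/4)

B = (-12, 5)
E = (-7, 15/4)
F = (-2, 3)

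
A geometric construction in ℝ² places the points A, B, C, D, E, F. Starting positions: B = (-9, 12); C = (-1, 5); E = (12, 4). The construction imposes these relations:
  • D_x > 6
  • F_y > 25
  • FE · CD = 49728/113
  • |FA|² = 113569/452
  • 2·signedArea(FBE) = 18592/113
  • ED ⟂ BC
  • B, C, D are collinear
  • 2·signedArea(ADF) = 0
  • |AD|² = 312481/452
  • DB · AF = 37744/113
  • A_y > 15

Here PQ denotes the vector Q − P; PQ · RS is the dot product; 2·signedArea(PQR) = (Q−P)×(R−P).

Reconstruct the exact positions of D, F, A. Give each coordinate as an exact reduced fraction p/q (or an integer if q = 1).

1. D_x = 775/113  [B, C, D are collinear ∩ ED ⟂ BC]
2. D_y = -212/113  [B, C, D are collinear ∩ ED ⟂ BC]
   → D = (775/113, -212/113)
3. F_x = -2809/113  [2·signedArea(FBE) = 18592/113 ∩ FE · CD = 49728/113]
4. F_y = 2924/113  [2·signedArea(FBE) = 18592/113 ∩ FE · CD = 49728/113]
   → F = (-2809/113, 2924/113)
5. A_x = -1461/113  [2·signedArea(ADF) = 0 ∩ DB · AF = 37744/113]
6. A_y = 3489/226  [2·signedArea(ADF) = 0 ∩ DB · AF = 37744/113]
   → A = (-1461/113, 3489/226)

A = (-1461/113, 3489/226)
D = (775/113, -212/113)
F = (-2809/113, 2924/113)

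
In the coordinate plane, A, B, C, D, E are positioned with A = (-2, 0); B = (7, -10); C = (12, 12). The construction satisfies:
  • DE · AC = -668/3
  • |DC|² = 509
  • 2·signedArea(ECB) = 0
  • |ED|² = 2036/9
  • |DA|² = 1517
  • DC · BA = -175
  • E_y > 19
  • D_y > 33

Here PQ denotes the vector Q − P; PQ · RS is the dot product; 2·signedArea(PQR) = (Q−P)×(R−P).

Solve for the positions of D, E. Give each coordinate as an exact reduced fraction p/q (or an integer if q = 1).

D = (17, 34)
E = (41/3, 58/3)

1. D_x = 17  [line 9·x + -10·y + 187 = 0 ∩ |DC|² = 509]
2. D_y = 34  [line 9·x + -10·y + 187 = 0 ∩ |DC|² = 509]
   → D = (17, 34)
3. E_x = 41/3  [DE · AC = -668/3 ∩ 2·signedArea(ECB) = 0]
4. E_y = 58/3  [DE · AC = -668/3 ∩ 2·signedArea(ECB) = 0]
   → E = (41/3, 58/3)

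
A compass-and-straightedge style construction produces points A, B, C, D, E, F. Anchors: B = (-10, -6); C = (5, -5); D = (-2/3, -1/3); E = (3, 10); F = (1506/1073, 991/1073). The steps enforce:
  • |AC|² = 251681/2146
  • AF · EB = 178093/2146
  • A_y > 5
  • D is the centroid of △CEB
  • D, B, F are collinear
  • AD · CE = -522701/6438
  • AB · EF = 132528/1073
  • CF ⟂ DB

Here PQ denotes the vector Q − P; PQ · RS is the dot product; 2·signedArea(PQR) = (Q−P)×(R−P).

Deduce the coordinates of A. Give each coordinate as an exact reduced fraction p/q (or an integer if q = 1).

A = (4725/2146, 11721/2146)

1. A_x = 4725/2146  [AF · EB = 178093/2146 ∩ AD · CE = -522701/6438]
2. A_y = 11721/2146  [AF · EB = 178093/2146 ∩ AD · CE = -522701/6438]
   → A = (4725/2146, 11721/2146)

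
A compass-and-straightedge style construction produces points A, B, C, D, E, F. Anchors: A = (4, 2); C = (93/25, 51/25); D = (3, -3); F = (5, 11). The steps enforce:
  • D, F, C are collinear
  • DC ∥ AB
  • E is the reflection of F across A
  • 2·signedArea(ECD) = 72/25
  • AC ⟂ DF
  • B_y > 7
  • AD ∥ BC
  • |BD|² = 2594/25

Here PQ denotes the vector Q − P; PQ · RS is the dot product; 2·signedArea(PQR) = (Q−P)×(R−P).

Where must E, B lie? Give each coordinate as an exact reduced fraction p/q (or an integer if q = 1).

B = (118/25, 176/25)
E = (3, -7)

1. E_x = 3  [E is the reflection of F across A]
2. E_y = -7  [E is the reflection of F across A]
   → E = (3, -7)
3. B_x = 118/25  [AD ∥ BC ∩ DC ∥ AB]
4. B_y = 176/25  [AD ∥ BC ∩ DC ∥ AB]
   → B = (118/25, 176/25)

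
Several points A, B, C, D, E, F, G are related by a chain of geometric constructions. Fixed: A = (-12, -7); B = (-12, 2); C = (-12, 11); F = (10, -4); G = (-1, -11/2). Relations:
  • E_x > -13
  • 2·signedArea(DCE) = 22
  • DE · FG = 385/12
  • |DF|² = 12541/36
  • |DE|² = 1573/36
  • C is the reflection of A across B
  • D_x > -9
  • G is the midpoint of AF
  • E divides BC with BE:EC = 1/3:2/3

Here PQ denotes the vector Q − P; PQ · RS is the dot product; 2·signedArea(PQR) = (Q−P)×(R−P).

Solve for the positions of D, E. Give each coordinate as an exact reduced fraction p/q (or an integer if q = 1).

1. E_x = -12  [E divides BC with BE:EC = 1/3:2/3]
2. E_y = 5  [E divides BC with BE:EC = 1/3:2/3]
   → E = (-12, 5)
3. D_x = -25/3  [2·signedArea(DCE) = 22 ∩ DE · FG = 385/12]
4. D_y = -1/2  [2·signedArea(DCE) = 22 ∩ DE · FG = 385/12]
   → D = (-25/3, -1/2)

D = (-25/3, -1/2)
E = (-12, 5)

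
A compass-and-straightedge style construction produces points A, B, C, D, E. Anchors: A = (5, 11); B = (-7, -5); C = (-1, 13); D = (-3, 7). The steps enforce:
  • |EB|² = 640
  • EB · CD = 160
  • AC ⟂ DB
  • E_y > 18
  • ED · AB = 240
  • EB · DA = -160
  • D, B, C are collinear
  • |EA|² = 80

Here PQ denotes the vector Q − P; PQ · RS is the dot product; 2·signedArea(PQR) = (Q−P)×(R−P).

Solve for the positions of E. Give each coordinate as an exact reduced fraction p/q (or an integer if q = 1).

1. E_x = 1  [ED · AB = 240 ∩ EB · CD = 160]
2. E_y = 19  [ED · AB = 240 ∩ EB · CD = 160]
   → E = (1, 19)

E = (1, 19)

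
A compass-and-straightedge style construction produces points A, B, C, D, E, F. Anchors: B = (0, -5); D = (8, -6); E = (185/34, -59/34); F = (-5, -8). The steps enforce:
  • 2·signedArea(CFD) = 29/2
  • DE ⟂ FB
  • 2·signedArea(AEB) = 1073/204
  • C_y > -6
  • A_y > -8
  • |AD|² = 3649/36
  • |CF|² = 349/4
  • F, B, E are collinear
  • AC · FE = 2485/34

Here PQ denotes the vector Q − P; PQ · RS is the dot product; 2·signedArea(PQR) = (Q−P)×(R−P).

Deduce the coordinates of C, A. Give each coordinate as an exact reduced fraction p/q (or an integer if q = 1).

A = (-2, -43/6)
C = (4, -11/2)

1. C_x = 4  [line -2·x + 13·y + 159/2 = 0 ∩ |CF|² = 349/4]
2. C_y = -11/2  [line -2·x + 13·y + 159/2 = 0 ∩ |CF|² = 349/4]
   → C = (4, -11/2)
3. A_x = -2  [AC · FE = 2485/34 ∩ 2·signedArea(AEB) = 1073/204]
4. A_y = -43/6  [AC · FE = 2485/34 ∩ 2·signedArea(AEB) = 1073/204]
   → A = (-2, -43/6)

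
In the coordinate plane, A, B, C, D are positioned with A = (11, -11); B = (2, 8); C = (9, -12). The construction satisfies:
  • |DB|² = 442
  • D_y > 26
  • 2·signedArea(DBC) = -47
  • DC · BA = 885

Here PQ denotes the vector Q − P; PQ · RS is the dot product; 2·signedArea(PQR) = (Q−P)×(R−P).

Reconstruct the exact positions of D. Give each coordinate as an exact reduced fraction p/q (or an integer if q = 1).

1. D_x = -7  [DC · BA = 885 ∩ 2·signedArea(DBC) = -47]
2. D_y = 27  [DC · BA = 885 ∩ 2·signedArea(DBC) = -47]
   → D = (-7, 27)

D = (-7, 27)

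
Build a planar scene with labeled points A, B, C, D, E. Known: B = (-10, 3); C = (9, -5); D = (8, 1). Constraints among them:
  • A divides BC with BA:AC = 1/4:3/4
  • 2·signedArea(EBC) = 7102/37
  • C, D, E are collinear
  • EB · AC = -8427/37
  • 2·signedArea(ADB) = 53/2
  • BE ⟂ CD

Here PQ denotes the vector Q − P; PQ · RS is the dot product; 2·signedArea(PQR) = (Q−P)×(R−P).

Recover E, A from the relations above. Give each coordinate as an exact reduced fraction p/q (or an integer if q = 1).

A = (-21/4, 1)
E = (266/37, 217/37)

1. E_x = 266/37  [C, D, E are collinear ∩ BE ⟂ CD]
2. E_y = 217/37  [C, D, E are collinear ∩ BE ⟂ CD]
   → E = (266/37, 217/37)
3. A_x = -21/4  [A divides BC with BA:AC = 1/4:3/4]
4. A_y = 1  [A divides BC with BA:AC = 1/4:3/4]
   → A = (-21/4, 1)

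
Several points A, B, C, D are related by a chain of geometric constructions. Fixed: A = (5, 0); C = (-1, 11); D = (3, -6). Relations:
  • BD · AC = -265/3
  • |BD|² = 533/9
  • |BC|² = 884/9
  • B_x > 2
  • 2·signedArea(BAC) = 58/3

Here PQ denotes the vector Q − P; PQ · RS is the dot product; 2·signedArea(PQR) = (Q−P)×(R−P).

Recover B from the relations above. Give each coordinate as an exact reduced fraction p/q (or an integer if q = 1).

1. B_x = 7/3  [2·signedArea(BAC) = 58/3 ∩ BD · AC = -265/3]
2. B_y = 5/3  [2·signedArea(BAC) = 58/3 ∩ BD · AC = -265/3]
   → B = (7/3, 5/3)

B = (7/3, 5/3)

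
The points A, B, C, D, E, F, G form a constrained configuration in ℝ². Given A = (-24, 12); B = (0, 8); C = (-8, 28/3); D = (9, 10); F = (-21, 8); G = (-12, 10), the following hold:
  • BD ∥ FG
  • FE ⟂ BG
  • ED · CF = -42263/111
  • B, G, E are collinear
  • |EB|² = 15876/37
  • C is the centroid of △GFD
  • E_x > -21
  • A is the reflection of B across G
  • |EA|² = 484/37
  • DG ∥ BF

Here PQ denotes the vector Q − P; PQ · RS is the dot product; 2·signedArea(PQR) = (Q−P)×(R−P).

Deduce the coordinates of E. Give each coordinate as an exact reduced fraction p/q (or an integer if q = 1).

1. E_x = -756/37  [B, G, E are collinear ∩ FE ⟂ BG]
2. E_y = 422/37  [B, G, E are collinear ∩ FE ⟂ BG]
   → E = (-756/37, 422/37)

E = (-756/37, 422/37)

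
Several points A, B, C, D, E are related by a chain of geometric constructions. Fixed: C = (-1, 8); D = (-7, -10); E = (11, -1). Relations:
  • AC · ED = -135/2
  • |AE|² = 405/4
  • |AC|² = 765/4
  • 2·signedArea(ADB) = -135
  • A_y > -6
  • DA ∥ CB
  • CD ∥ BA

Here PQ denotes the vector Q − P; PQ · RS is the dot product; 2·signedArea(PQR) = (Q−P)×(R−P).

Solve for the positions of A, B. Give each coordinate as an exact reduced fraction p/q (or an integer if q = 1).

1. A_x = 2  [line 18·x + 9·y + 27/2 = 0 ∩ |AE|² = 405/4]
2. A_y = -11/2  [line 18·x + 9·y + 27/2 = 0 ∩ |AE|² = 405/4]
   → A = (2, -11/2)
3. B_x = 8  [CD ∥ BA ∩ DA ∥ CB]
4. B_y = 25/2  [CD ∥ BA ∩ DA ∥ CB]
   → B = (8, 25/2)

A = (2, -11/2)
B = (8, 25/2)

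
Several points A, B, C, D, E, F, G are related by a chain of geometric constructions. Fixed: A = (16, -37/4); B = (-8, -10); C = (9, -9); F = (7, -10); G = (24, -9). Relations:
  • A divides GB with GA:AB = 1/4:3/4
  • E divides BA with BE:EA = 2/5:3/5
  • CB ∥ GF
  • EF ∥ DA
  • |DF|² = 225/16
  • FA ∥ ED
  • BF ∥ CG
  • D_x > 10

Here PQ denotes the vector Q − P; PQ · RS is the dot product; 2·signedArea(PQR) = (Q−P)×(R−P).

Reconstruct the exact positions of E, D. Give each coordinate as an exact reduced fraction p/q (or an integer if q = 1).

D = (53/5, -179/20)
E = (8/5, -97/10)

1. E_x = 8/5  [E divides BA with BE:EA = 2/5:3/5]
2. E_y = -97/10  [E divides BA with BE:EA = 2/5:3/5]
   → E = (8/5, -97/10)
3. D_x = 53/5  [EF ∥ DA ∩ FA ∥ ED]
4. D_y = -179/20  [EF ∥ DA ∩ FA ∥ ED]
   → D = (53/5, -179/20)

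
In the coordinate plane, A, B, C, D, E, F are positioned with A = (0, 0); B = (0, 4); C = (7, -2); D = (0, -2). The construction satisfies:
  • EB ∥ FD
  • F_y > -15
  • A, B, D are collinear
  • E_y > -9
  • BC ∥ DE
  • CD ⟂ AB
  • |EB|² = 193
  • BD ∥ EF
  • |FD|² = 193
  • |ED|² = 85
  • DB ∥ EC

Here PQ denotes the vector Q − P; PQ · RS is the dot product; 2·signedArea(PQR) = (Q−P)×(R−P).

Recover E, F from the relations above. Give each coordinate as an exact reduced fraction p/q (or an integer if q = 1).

1. E_x = 7  [DB ∥ EC ∩ BC ∥ DE]
2. E_y = -8  [DB ∥ EC ∩ BC ∥ DE]
   → E = (7, -8)
3. F_x = 7  [EB ∥ FD ∩ BD ∥ EF]
4. F_y = -14  [EB ∥ FD ∩ BD ∥ EF]
   → F = (7, -14)

E = (7, -8)
F = (7, -14)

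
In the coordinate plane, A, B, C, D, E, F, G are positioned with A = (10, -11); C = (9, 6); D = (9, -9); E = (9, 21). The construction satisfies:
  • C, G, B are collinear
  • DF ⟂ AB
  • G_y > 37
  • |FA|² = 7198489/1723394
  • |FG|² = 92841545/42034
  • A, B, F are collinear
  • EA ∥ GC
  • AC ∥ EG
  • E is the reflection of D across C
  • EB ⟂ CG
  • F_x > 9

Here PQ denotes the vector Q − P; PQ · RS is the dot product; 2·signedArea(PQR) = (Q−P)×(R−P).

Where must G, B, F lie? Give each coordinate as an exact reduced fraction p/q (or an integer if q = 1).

1. G_x = 8  [EA ∥ GC ∩ AC ∥ EG]
2. G_y = 38  [EA ∥ GC ∩ AC ∥ EG]
   → G = (8, 38)
3. B_x = 1749/205  [C, G, B are collinear ∩ EB ⟂ CG]
4. B_y = 4302/205  [C, G, B are collinear ∩ EB ⟂ CG]
   → B = (1749/205, 4302/205)
5. F_x = 85362117/8616970  [A, B, F are collinear ∩ DF ⟂ AB]
6. F_y = -77194239/8616970  [A, B, F are collinear ∩ DF ⟂ AB]
   → F = (85362117/8616970, -77194239/8616970)

B = (1749/205, 4302/205)
F = (85362117/8616970, -77194239/8616970)
G = (8, 38)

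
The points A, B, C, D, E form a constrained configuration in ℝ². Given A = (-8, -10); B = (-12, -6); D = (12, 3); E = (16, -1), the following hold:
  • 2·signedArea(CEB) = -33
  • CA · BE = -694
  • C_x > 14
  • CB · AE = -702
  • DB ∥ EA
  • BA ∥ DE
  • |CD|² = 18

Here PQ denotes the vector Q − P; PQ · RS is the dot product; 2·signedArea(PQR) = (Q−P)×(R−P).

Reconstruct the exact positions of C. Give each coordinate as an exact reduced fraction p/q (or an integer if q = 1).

C = (15, 0)

1. C_x = 15  [CB · AE = -702 ∩ CA · BE = -694]
2. C_y = 0  [CB · AE = -702 ∩ CA · BE = -694]
   → C = (15, 0)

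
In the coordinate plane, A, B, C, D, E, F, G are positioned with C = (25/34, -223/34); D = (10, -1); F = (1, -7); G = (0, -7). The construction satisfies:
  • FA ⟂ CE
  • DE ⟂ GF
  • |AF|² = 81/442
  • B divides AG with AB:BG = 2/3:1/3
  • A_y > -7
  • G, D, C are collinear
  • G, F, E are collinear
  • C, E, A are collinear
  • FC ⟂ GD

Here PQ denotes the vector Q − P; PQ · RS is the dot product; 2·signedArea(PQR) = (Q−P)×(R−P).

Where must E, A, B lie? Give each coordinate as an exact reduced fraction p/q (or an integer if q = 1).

A = (451/442, -2905/442)
B = (451/1326, -3031/442)
E = (10, -7)

1. E_x = 10  [G, F, E are collinear ∩ DE ⟂ GF]
2. E_y = -7  [G, F, E are collinear ∩ DE ⟂ GF]
   → E = (10, -7)
3. A_x = 451/442  [C, E, A are collinear ∩ FA ⟂ CE]
4. A_y = -2905/442  [C, E, A are collinear ∩ FA ⟂ CE]
   → A = (451/442, -2905/442)
5. B_x = 451/1326  [B divides AG with AB:BG = 2/3:1/3]
6. B_y = -3031/442  [B divides AG with AB:BG = 2/3:1/3]
   → B = (451/1326, -3031/442)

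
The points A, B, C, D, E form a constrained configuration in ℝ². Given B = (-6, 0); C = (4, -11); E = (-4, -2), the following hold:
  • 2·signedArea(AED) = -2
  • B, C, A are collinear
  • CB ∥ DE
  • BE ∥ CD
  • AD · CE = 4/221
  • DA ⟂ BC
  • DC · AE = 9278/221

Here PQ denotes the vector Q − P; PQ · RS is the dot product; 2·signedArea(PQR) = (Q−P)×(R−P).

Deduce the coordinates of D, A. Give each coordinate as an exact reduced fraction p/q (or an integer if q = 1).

1. D_x = 6  [CB ∥ DE ∩ BE ∥ CD]
2. D_y = -13  [CB ∥ DE ∩ BE ∥ CD]
   → D = (6, -13)
3. A_x = 1304/221  [B, C, A are collinear ∩ DA ⟂ BC]
4. A_y = -2893/221  [B, C, A are collinear ∩ DA ⟂ BC]
   → A = (1304/221, -2893/221)

A = (1304/221, -2893/221)
D = (6, -13)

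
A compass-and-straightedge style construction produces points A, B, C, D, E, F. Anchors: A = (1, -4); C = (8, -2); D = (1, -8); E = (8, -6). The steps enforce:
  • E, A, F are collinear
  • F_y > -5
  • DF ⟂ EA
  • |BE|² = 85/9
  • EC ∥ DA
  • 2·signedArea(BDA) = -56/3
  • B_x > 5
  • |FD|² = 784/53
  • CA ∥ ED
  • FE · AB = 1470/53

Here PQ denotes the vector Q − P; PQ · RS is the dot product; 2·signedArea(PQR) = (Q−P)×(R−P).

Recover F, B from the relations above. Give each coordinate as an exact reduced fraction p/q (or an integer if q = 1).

B = (17/3, -4)
F = (109/53, -228/53)

1. F_x = 109/53  [E, A, F are collinear ∩ DF ⟂ EA]
2. F_y = -228/53  [E, A, F are collinear ∩ DF ⟂ EA]
   → F = (109/53, -228/53)
3. B_x = 17/3  [2·signedArea(BDA) = -56/3 ∩ FE · AB = 1470/53]
4. B_y = -4  [2·signedArea(BDA) = -56/3 ∩ FE · AB = 1470/53]
   → B = (17/3, -4)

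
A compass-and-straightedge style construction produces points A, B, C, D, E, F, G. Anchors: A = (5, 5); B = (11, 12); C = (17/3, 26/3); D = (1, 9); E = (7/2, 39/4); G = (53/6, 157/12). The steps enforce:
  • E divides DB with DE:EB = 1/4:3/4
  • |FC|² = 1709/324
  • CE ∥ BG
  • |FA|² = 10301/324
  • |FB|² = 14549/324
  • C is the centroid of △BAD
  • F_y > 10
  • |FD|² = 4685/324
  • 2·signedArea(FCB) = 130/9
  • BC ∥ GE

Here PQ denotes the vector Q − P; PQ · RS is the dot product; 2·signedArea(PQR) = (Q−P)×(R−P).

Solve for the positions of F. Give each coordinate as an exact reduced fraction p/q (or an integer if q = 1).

1. F_x = 40/9  [line -10/3·x + 16/3·y + -376/9 = 0 ∩ |FD|² = 4685/324]
2. F_y = 191/18  [line -10/3·x + 16/3·y + -376/9 = 0 ∩ |FD|² = 4685/324]
   → F = (40/9, 191/18)

F = (40/9, 191/18)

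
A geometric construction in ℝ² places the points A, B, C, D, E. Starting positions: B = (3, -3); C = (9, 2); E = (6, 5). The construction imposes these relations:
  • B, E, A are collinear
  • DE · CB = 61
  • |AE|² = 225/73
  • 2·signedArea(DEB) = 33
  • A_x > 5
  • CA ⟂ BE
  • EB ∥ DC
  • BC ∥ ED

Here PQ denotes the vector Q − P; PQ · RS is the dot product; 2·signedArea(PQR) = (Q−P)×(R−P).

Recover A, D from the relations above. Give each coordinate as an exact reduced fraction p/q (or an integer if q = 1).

A = (393/73, 245/73)
D = (12, 10)

1. A_x = 393/73  [B, E, A are collinear ∩ CA ⟂ BE]
2. A_y = 245/73  [B, E, A are collinear ∩ CA ⟂ BE]
   → A = (393/73, 245/73)
3. D_x = 12  [EB ∥ DC ∩ BC ∥ ED]
4. D_y = 10  [EB ∥ DC ∩ BC ∥ ED]
   → D = (12, 10)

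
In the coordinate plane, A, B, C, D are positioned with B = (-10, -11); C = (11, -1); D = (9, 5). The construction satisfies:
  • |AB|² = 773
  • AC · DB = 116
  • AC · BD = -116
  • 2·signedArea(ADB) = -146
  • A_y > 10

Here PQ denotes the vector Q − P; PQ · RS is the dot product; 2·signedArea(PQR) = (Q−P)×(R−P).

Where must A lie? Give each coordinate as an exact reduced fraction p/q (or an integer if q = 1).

A = (7, 11)

1. A_x = 7  [2·signedArea(ADB) = -146 ∩ AC · BD = -116]
2. A_y = 11  [2·signedArea(ADB) = -146 ∩ AC · BD = -116]
   → A = (7, 11)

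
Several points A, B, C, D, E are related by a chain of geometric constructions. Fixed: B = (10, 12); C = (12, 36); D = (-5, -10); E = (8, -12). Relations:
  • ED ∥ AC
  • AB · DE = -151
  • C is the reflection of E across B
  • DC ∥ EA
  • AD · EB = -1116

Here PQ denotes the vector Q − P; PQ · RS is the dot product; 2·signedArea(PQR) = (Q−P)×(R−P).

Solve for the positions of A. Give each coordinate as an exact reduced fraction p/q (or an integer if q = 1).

A = (25, 34)

1. A_x = 25  [ED ∥ AC ∩ DC ∥ EA]
2. A_y = 34  [ED ∥ AC ∩ DC ∥ EA]
   → A = (25, 34)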